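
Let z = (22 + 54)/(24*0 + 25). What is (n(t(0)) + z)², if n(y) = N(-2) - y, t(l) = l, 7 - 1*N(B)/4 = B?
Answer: 952576/625 ≈ 1524.1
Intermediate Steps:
N(B) = 28 - 4*B
n(y) = 36 - y (n(y) = (28 - 4*(-2)) - y = (28 + 8) - y = 36 - y)
z = 76/25 (z = 76/(0 + 25) = 76/25 ≈ 3.0400)
(n(t(0)) + z)² = ((36 - 1*0) + 76/25)² = ((36 + 0) + 76/25)² = (36 + 76/25)² = (976/25)² = 952576/625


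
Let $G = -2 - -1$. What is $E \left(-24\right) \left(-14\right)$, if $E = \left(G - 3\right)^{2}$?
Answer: $5376$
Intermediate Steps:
$G = -1$ ($G = -2 + 1 = -1$)
$E = 16$ ($E = \left(-1 - 3\right)^{2} = \left(-4\right)^{2} = 16$)
$E \left(-24\right) \left(-14\right) = 16 \left(-24\right) \left(-14\right) = \left(-384\right) \left(-14\right) = 5376$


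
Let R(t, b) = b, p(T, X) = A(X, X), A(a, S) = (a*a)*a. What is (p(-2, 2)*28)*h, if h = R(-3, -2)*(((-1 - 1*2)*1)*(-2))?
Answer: -2688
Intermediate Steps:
A(a, S) = a**3 (A(a, S) = a**2*a = a**3)
p(T, X) = X**3
h = -12 (h = -2*(-1 - 1*2)*1*(-2) = -2*(-1 - 2)*1*(-2) = -2*(-3*1)*(-2) = -(-6)*(-2) = -2*6 = -12)
(p(-2, 2)*28)*h = (2**3*28)*(-12) = (8*28)*(-12) = 224*(-12) = -2688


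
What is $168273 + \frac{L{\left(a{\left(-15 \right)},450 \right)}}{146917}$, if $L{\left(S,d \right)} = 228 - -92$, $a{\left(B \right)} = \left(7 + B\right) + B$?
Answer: $\frac{24722164661}{146917} \approx 1.6827 \cdot 10^{5}$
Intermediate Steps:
$a{\left(B \right)} = 7 + 2 B$
$L{\left(S,d \right)} = 320$ ($L{\left(S,d \right)} = 228 + 92 = 320$)
$168273 + \frac{L{\left(a{\left(-15 \right)},450 \right)}}{146917} = 168273 + \frac{320}{146917} = \frac{24722164661}{146917}$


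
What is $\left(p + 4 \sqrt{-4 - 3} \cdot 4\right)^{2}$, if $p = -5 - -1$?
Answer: $-1776 - 128 i \sqrt{7} \approx -1776.0 - 338.66 i$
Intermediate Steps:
$p = -4$ ($p = -5 + 1 = -4$)
$\left(p + 4 \sqrt{-4 - 3} \cdot 4\right)^{2} = \left(-4 + 4 \sqrt{-4 - 3} \cdot 4\right)^{2} = \left(-4 + 4 \sqrt{-7} \cdot 4\right)^{2} = \left(-4 + 4 i \sqrt{7} \cdot 4\right)^{2} = \left(-4 + 16 i \sqrt{7}\right)^{2}$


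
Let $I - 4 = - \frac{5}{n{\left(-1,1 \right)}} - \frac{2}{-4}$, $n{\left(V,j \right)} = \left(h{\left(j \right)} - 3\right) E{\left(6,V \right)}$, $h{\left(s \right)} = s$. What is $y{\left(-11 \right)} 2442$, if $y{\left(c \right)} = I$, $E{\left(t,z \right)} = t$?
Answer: $\frac{24013}{2} \approx 12007.0$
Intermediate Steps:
$n{\left(V,j \right)} = -18 + 6 j$ ($n{\left(V,j \right)} = \left(j - 3\right) 6 = \left(-3 + j\right) 6 = -18 + 6 j$)
$I = \frac{59}{12}$ ($I = 4 - \left(- \frac{1}{2} + \frac{5}{-18 + 6 \cdot 1}\right) = 4 - \left(- \frac{1}{2} + \frac{5}{-18 + 6}\right) = 4 + \left(- \frac{5}{-12} + \frac{1}{2}\right) = 4 + \left(\left(-5\right) \left(- \frac{1}{12}\right) + \frac{1}{2}\right) = 4 + \left(\frac{5}{12} + \frac{1}{2}\right) = 4 + \frac{11}{12} = \frac{59}{12} \approx 4.9167$)
$y{\left(c \right)} = \frac{59}{12}$
$y{\left(-11 \right)} 2442 = \frac{59}{12} \cdot 2442 = \frac{24013}{2}$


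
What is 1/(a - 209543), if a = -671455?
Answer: -1/880998 ≈ -1.1351e-6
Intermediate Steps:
1/(a - 209543) = 1/(-671455 - 209543) = 1/(-880998) = -1/880998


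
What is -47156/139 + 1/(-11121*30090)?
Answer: -15779854248979/46513693710 ≈ -339.25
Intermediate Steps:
-47156/139 + 1/(-11121*30090) = -47156*1/139 - 1/11121*1/30090 = -47156/139 - 1/334630890 = -15779854248979/46513693710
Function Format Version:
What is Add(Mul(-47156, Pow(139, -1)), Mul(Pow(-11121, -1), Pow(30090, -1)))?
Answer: Rational(-15779854248979, 46513693710) ≈ -339.25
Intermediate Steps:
Add(Mul(-47156, Pow(139, -1)), Mul(Pow(-11121, -1), Pow(30090, -1))) = Add(Mul(-47156, Rational(1, 139)), Mul(Rational(-1, 11121), Rational(1, 30090))) = Add(Rational(-47156, 139), Rational(-1, 334630890)) = Rational(-15779854248979, 46513693710)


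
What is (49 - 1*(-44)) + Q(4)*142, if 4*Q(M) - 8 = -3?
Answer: 541/2 ≈ 270.50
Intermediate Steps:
Q(M) = 5/4 (Q(M) = 2 + (¼)*(-3) = 2 - ¾ = 5/4)
(49 - 1*(-44)) + Q(4)*142 = (49 - 1*(-44)) + (5/4)*142 = (49 + 44) + 355/2 = 93 + 355/2 = 541/2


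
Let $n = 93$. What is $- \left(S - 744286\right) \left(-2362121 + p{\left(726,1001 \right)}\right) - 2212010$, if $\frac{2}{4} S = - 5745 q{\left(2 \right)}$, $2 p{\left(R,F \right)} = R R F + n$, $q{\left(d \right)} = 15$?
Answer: $239644821852776$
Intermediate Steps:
$p{\left(R,F \right)} = \frac{93}{2} + \frac{F R^{2}}{2}$ ($p{\left(R,F \right)} = \frac{R R F + 93}{2} = \frac{R^{2} F + 93}{2} = \frac{F R^{2} + 93}{2} = \frac{93 + F R^{2}}{2} = \frac{93}{2} + \frac{F R^{2}}{2}$)
$S = -172350$ ($S = 2 \left(\left(-5745\right) 15\right) = 2 \left(-86175\right) = -172350$)
$- \left(S - 744286\right) \left(-2362121 + p{\left(726,1001 \right)}\right) - 2212010 = - \left(-172350 - 744286\right) \left(-2362121 + \left(\frac{93}{2} + \frac{1}{2} \cdot 1001 \cdot 726^{2}\right)\right) - 2212010 = - \left(-916636\right) \left(-2362121 + \left(\frac{93}{2} + \frac{1}{2} \cdot 1001 \cdot 527076\right)\right) - 2212010 = - \left(-916636\right) \left(-2362121 + \left(\frac{93}{2} + 263801538\right)\right) - 2212010 = - \left(-916636\right) \left(-2362121 + \frac{527603169}{2}\right) - 2212010 = - \frac{\left(-916636\right) 522878927}{2} - 2212010 = \left(-1\right) \left(-239644824064786\right) - 2212010 = 239644824064786 - 2212010 = 239644821852776$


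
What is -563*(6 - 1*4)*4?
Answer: -4504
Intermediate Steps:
-563*(6 - 1*4)*4 = -563*(6 - 4)*4 = -1126*4 = -563*8 = -4504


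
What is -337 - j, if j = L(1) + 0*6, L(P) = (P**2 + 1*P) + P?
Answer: -340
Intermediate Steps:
L(P) = P**2 + 2*P (L(P) = (P**2 + P) + P = (P + P**2) + P = P**2 + 2*P)
j = 3 (j = 1*(2 + 1) + 0*6 = 1*3 + 0 = 3 + 0 = 3)
-337 - j = -337 - 1*3 = -337 - 3 = -340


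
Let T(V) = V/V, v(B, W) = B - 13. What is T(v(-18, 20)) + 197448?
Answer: 197449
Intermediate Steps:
v(B, W) = -13 + B
T(V) = 1
T(v(-18, 20)) + 197448 = 1 + 197448 = 197449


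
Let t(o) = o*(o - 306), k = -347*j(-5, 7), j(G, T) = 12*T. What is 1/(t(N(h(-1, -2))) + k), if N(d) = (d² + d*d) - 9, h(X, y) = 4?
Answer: -1/35657 ≈ -2.8045e-5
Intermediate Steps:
k = -29148 (k = -4164*7 = -347*84 = -29148)
N(d) = -9 + 2*d² (N(d) = (d² + d²) - 9 = 2*d² - 9 = -9 + 2*d²)
t(o) = o*(-306 + o)
1/(t(N(h(-1, -2))) + k) = 1/((-9 + 2*4²)*(-306 + (-9 + 2*4²)) - 29148) = 1/((-9 + 2*16)*(-306 + (-9 + 2*16)) - 29148) = 1/((-9 + 32)*(-306 + (-9 + 32)) - 29148) = 1/(23*(-306 + 23) - 29148) = 1/(23*(-283) - 29148) = 1/(-6509 - 29148) = 1/(-35657) = -1/35657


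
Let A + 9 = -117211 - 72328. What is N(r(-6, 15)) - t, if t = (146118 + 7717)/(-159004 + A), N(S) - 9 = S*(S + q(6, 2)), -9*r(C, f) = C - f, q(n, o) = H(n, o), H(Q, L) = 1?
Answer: 6001763/348552 ≈ 17.219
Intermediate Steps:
q(n, o) = 1
A = -189548 (A = -9 + (-117211 - 72328) = -9 - 189539 = -189548)
r(C, f) = -C/9 + f/9 (r(C, f) = -(C - f)/9 = -C/9 + f/9)
N(S) = 9 + S*(1 + S) (N(S) = 9 + S*(S + 1) = 9 + S*(1 + S))
t = -153835/348552 (t = (146118 + 7717)/(-159004 - 189548) = 153835/(-348552) = 153835*(-1/348552) = -153835/348552 ≈ -0.44135)
N(r(-6, 15)) - t = (9 + (-⅑*(-6) + (⅑)*15) + (-⅑*(-6) + (⅑)*15)²) - 1*(-153835/348552) = (9 + (⅔ + 5/3) + (⅔ + 5/3)²) + 153835/348552 = (9 + 7/3 + (7/3)²) + 153835/348552 = (9 + 7/3 + 49/9) + 153835/348552 = 151/9 + 153835/348552 = 6001763/348552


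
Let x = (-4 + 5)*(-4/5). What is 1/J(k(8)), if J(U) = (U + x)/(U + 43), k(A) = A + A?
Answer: 295/76 ≈ 3.8816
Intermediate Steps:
x = -⅘ (x = 1*(-4*⅕) = 1*(-⅘) = -⅘ ≈ -0.80000)
k(A) = 2*A
J(U) = (-⅘ + U)/(43 + U) (J(U) = (U - ⅘)/(U + 43) = (-⅘ + U)/(43 + U))
1/J(k(8)) = 1/((-⅘ + 2*8)/(43 + 2*8)) = 1/((-⅘ + 16)/(43 + 16)) = 1/((76/5)/59) = 1/((1/59)*(76/5)) = 1/(76/295) = 295/76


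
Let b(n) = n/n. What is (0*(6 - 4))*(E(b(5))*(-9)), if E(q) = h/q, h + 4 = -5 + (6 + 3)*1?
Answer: 0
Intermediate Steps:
h = 0 (h = -4 + (-5 + (6 + 3)*1) = -4 + (-5 + 9*1) = -4 + (-5 + 9) = -4 + 4 = 0)
b(n) = 1
E(q) = 0 (E(q) = 0/q = 0)
(0*(6 - 4))*(E(b(5))*(-9)) = (0*(6 - 4))*(0*(-9)) = (0*2)*0 = 0*0 = 0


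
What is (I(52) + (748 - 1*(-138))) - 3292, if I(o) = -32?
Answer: -2438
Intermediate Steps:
(I(52) + (748 - 1*(-138))) - 3292 = (-32 + (748 - 1*(-138))) - 3292 = (-32 + (748 + 138)) - 3292 = (-32 + 886) - 3292 = 854 - 3292 = -2438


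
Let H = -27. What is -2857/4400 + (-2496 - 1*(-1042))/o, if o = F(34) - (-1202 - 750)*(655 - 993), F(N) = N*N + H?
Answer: -170486989/263458800 ≈ -0.64711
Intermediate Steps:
F(N) = -27 + N² (F(N) = N*N - 27 = N² - 27 = -27 + N²)
o = -658647 (o = (-27 + 34²) - (-1202 - 750)*(655 - 993) = (-27 + 1156) - (-1952)*(-338) = 1129 - 1*659776 = 1129 - 659776 = -658647)
-2857/4400 + (-2496 - 1*(-1042))/o = -2857/4400 + (-2496 - 1*(-1042))/(-658647) = -2857*1/4400 + (-2496 + 1042)*(-1/658647) = -2857/4400 - 1454*(-1/658647) = -2857/4400 + 1454/658647 = -170486989/263458800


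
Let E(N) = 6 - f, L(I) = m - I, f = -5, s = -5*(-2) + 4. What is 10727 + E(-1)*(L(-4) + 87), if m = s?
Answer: 11882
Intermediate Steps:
s = 14 (s = 10 + 4 = 14)
m = 14
L(I) = 14 - I
E(N) = 11 (E(N) = 6 - 1*(-5) = 6 + 5 = 11)
10727 + E(-1)*(L(-4) + 87) = 10727 + 11*((14 - 1*(-4)) + 87) = 10727 + 11*((14 + 4) + 87) = 10727 + 11*(18 + 87) = 10727 + 11*105 = 10727 + 1155 = 11882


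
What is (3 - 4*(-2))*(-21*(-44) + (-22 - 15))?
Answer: 9757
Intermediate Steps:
(3 - 4*(-2))*(-21*(-44) + (-22 - 15)) = (3 + 8)*(924 - 37) = 11*887 = 9757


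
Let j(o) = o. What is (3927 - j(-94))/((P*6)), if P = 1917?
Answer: 4021/11502 ≈ 0.34959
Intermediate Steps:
(3927 - j(-94))/((P*6)) = (3927 - 1*(-94))/((1917*6)) = (3927 + 94)/11502 = 4021*(1/11502) = 4021/11502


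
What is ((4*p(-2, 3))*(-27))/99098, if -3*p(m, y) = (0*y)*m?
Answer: 0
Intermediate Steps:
p(m, y) = 0 (p(m, y) = -0*y*m/3 = -0*m = -⅓*0 = 0)
((4*p(-2, 3))*(-27))/99098 = ((4*0)*(-27))/99098 = (0*(-27))*(1/99098) = 0*(1/99098) = 0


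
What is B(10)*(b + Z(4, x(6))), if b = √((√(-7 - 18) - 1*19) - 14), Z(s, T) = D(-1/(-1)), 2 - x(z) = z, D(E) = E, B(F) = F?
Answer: 10 + 10*√(-33 + 5*I) ≈ 14.34 + 57.609*I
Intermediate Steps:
x(z) = 2 - z
Z(s, T) = 1 (Z(s, T) = -1/(-1) = -1*(-1) = 1)
b = √(-33 + 5*I) (b = √((√(-25) - 19) - 14) = √((5*I - 19) - 14) = √((-19 + 5*I) - 14) = √(-33 + 5*I) ≈ 0.43396 + 5.7609*I)
B(10)*(b + Z(4, x(6))) = 10*(√(-33 + 5*I) + 1) = 10*(1 + √(-33 + 5*I)) = 10 + 10*√(-33 + 5*I)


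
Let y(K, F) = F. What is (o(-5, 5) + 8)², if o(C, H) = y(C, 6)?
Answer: 196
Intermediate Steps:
o(C, H) = 6
(o(-5, 5) + 8)² = (6 + 8)² = 14² = 196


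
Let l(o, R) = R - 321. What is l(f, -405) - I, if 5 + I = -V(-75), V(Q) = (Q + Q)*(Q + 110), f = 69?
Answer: -5971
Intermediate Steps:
V(Q) = 2*Q*(110 + Q) (V(Q) = (2*Q)*(110 + Q) = 2*Q*(110 + Q))
I = 5245 (I = -5 - 2*(-75)*(110 - 75) = -5 - 2*(-75)*35 = -5 - 1*(-5250) = -5 + 5250 = 5245)
l(o, R) = -321 + R
l(f, -405) - I = (-321 - 405) - 1*5245 = -726 - 5245 = -5971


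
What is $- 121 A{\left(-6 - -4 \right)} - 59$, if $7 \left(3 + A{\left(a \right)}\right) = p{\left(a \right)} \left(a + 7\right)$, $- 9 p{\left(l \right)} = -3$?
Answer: $\frac{5779}{21} \approx 275.19$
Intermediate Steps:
$p{\left(l \right)} = \frac{1}{3}$ ($p{\left(l \right)} = \left(- \frac{1}{9}\right) \left(-3\right) = \frac{1}{3}$)
$A{\left(a \right)} = - \frac{8}{3} + \frac{a}{21}$ ($A{\left(a \right)} = -3 + \frac{\frac{1}{3} \left(a + 7\right)}{7} = -3 + \frac{\frac{1}{3} \left(7 + a\right)}{7} = -3 + \frac{\frac{7}{3} + \frac{a}{3}}{7} = -3 + \left(\frac{1}{3} + \frac{a}{21}\right) = - \frac{8}{3} + \frac{a}{21}$)
$- 121 A{\left(-6 - -4 \right)} - 59 = - 121 \left(- \frac{8}{3} + \frac{-6 - -4}{21}\right) - 59 = - 121 \left(- \frac{8}{3} + \frac{-6 + 4}{21}\right) - 59 = - 121 \left(- \frac{8}{3} + \frac{1}{21} \left(-2\right)\right) - 59 = - 121 \left(- \frac{8}{3} - \frac{2}{21}\right) - 59 = \left(-121\right) \left(- \frac{58}{21}\right) - 59 = \frac{7018}{21} - 59 = \frac{5779}{21}$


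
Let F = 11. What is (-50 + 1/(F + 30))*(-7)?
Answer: 14343/41 ≈ 349.83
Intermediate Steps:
(-50 + 1/(F + 30))*(-7) = (-50 + 1/(11 + 30))*(-7) = (-50 + 1/41)*(-7) = -2049/41*(-7) = 14343/41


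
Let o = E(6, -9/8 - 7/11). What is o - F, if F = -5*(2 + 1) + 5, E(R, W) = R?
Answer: 16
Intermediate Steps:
F = -10 (F = -15 + 5 = -10)
o = 6
o - F = 6 - 1*(-10) = 6 + 10 = 16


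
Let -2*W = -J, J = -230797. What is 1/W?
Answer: -2/230797 ≈ -8.6656e-6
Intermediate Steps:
W = -230797/2 (W = -(-1)*(-230797)/2 = -½*230797 = -230797/2 ≈ -1.1540e+5)
1/W = 1/(-230797/2) = -2/230797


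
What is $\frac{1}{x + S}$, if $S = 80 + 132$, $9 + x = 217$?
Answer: $\frac{1}{420} \approx 0.002381$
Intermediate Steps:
$x = 208$ ($x = -9 + 217 = 208$)
$S = 212$
$\frac{1}{x + S} = \frac{1}{208 + 212} = \frac{1}{420}$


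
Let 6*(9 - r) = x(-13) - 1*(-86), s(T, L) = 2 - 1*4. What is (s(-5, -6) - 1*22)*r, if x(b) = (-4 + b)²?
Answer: 1284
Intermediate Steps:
s(T, L) = -2 (s(T, L) = 2 - 4 = -2)
r = -107/2 (r = 9 - ((-4 - 13)² - 1*(-86))/6 = 9 - ((-17)² + 86)/6 = 9 - (289 + 86)/6 = 9 - ⅙*375 = 9 - 125/2 = -107/2 ≈ -53.500)
(s(-5, -6) - 1*22)*r = (-2 - 1*22)*(-107/2) = (-2 - 22)*(-107/2) = -24*(-107/2) = 1284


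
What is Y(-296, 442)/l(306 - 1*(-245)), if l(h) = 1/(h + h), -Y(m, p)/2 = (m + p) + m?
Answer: 330600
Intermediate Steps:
Y(m, p) = -4*m - 2*p (Y(m, p) = -2*((m + p) + m) = -2*(p + 2*m) = -4*m - 2*p)
l(h) = 1/(2*h)
Y(-296, 442)/l(306 - 1*(-245)) = (-4*(-296) - 2*442)/((1/(2*(306 - 1*(-245))))) = (1184 - 884)/((1/(2*(306 + 245)))) = 300/(((½)/551)) = 300/(((½)*(1/551))) = 300/(1/1102) = 300*1102 = 330600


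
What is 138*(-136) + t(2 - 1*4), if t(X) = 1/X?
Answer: -37537/2 ≈ -18769.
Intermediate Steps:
138*(-136) + t(2 - 1*4) = 138*(-136) + 1/(2 - 1*4) = -18768 + 1/(2 - 4) = -18768 + 1/(-2) = -18768 - ½ = -37537/2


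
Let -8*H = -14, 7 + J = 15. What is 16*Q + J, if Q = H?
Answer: 36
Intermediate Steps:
J = 8 (J = -7 + 15 = 8)
H = 7/4 (H = -1/8*(-14) = 7/4 ≈ 1.7500)
Q = 7/4 ≈ 1.7500
16*Q + J = 16*(7/4) + 8 = 28 + 8 = 36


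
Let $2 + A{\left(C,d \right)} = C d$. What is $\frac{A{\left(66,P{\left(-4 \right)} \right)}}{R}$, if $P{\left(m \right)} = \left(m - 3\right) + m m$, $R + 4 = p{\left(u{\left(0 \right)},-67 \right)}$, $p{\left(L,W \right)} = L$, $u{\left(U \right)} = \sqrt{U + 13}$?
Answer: $- \frac{2368}{3} - \frac{592 \sqrt{13}}{3} \approx -1500.8$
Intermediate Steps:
$u{\left(U \right)} = \sqrt{13 + U}$
$R = -4 + \sqrt{13}$ ($R = -4 + \sqrt{13 + 0} = -4 + \sqrt{13} \approx -0.39445$)
$P{\left(m \right)} = -3 + m + m^{2}$ ($P{\left(m \right)} = \left(-3 + m\right) + m^{2} = -3 + m + m^{2}$)
$A{\left(C,d \right)} = -2 + C d$
$\frac{A{\left(66,P{\left(-4 \right)} \right)}}{R} = \frac{-2 + 66 \left(-3 - 4 + \left(-4\right)^{2}\right)}{-4 + \sqrt{13}} = \frac{-2 + 66 \left(-3 - 4 + 16\right)}{-4 + \sqrt{13}} = \frac{-2 + 66 \cdot 9}{-4 + \sqrt{13}} = \frac{-2 + 594}{-4 + \sqrt{13}} = \frac{592}{-4 + \sqrt{13}}$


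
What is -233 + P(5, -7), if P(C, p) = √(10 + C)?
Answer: -233 + √15 ≈ -229.13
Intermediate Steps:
-233 + P(5, -7) = -233 + √(10 + 5) = -233 + √15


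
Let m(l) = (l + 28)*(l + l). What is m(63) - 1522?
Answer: 9944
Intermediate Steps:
m(l) = 2*l*(28 + l) (m(l) = (28 + l)*(2*l) = 2*l*(28 + l))
m(63) - 1522 = 2*63*(28 + 63) - 1522 = 2*63*91 - 1522 = 11466 - 1522 = 9944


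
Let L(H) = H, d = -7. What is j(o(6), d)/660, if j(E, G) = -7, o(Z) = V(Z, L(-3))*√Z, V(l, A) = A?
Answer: -7/660 ≈ -0.010606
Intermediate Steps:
o(Z) = -3*√Z
j(o(6), d)/660 = -7/660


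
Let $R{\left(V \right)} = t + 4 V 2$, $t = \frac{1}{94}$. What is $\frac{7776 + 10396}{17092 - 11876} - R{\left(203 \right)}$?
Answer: $- \frac{99318843}{61288} \approx -1620.5$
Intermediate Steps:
$t = \frac{1}{94} \approx 0.010638$
$R{\left(V \right)} = \frac{1}{94} + 8 V$ ($R{\left(V \right)} = \frac{1}{94} + 4 V 2 = \frac{1}{94} + 8 V$)
$\frac{7776 + 10396}{17092 - 11876} - R{\left(203 \right)} = \frac{7776 + 10396}{17092 - 11876} - \left(\frac{1}{94} + 8 \cdot 203\right) = \frac{18172}{5216} - \left(\frac{1}{94} + 1624\right) = 18172 \cdot \frac{1}{5216} - \frac{152657}{94} = \frac{4543}{1304} - \frac{152657}{94} = - \frac{99318843}{61288}$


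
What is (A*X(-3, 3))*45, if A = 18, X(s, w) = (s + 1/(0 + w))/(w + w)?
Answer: -360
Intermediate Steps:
X(s, w) = (s + 1/w)/(2*w) (X(s, w) = (s + 1/w)/((2*w)) = (s + 1/w)*(1/(2*w)) = (s + 1/w)/(2*w))
(A*X(-3, 3))*45 = (18*((½)*(1 - 3*3)/3²))*45 = (18*((½)*(⅑)*(1 - 9)))*45 = (18*((½)*(⅑)*(-8)))*45 = (18*(-4/9))*45 = -8*45 = -360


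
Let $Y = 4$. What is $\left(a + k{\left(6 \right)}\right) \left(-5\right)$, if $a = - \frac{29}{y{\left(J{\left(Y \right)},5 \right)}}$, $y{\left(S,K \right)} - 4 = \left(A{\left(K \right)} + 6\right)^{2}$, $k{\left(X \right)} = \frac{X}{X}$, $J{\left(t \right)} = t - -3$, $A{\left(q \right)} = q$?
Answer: $- \frac{96}{25} \approx -3.84$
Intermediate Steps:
$J{\left(t \right)} = 3 + t$ ($J{\left(t \right)} = t + 3 = 3 + t$)
$k{\left(X \right)} = 1$
$y{\left(S,K \right)} = 4 + \left(6 + K\right)^{2}$ ($y{\left(S,K \right)} = 4 + \left(K + 6\right)^{2} = 4 + \left(6 + K\right)^{2}$)
$a = - \frac{29}{125}$ ($a = - \frac{29}{4 + \left(6 + 5\right)^{2}} = - \frac{29}{4 + 11^{2}} = - \frac{29}{4 + 121} = - \frac{29}{125} \approx -0.232$)
$\left(a + k{\left(6 \right)}\right) \left(-5\right) = \left(- \frac{29}{125} + 1\right) \left(-5\right) = \frac{96}{125} \left(-5\right) = - \frac{96}{25}$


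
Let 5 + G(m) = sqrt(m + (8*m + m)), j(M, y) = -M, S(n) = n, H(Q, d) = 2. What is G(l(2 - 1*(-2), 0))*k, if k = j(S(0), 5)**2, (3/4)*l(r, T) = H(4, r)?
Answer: 0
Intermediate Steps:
l(r, T) = 8/3 (l(r, T) = (4/3)*2 = 8/3)
k = 0 (k = (-1*0)**2 = 0**2 = 0)
G(m) = -5 + sqrt(10)*sqrt(m) (G(m) = -5 + sqrt(m + (8*m + m)) = -5 + sqrt(m + 9*m) = -5 + sqrt(10*m) = -5 + sqrt(10)*sqrt(m))
G(l(2 - 1*(-2), 0))*k = (-5 + sqrt(10)*sqrt(8/3))*0 = (-5 + sqrt(10)*(2*sqrt(6)/3))*0 = (-5 + 4*sqrt(15)/3)*0 = 0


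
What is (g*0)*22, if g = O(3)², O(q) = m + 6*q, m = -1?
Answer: 0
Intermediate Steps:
O(q) = -1 + 6*q
g = 289 (g = (-1 + 6*3)² = (-1 + 18)² = 17² = 289)
(g*0)*22 = (289*0)*22 = 0*22 = 0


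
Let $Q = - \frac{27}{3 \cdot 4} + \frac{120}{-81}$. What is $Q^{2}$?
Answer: $\frac{162409}{11664} \approx 13.924$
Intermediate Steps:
$Q = - \frac{403}{108}$ ($Q = - \frac{27}{12} + 120 \left(- \frac{1}{81}\right) = \left(-27\right) \frac{1}{12} - \frac{40}{27} = - \frac{9}{4} - \frac{40}{27} = - \frac{403}{108} \approx -3.7315$)
$Q^{2} = \left(- \frac{403}{108}\right)^{2} = \frac{162409}{11664}$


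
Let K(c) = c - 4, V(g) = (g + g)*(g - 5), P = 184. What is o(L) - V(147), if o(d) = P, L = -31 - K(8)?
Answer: -41564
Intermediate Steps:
V(g) = 2*g*(-5 + g) (V(g) = (2*g)*(-5 + g) = 2*g*(-5 + g))
K(c) = -4 + c
L = -35 (L = -31 - (-4 + 8) = -31 - 1*4 = -31 - 4 = -35)
o(d) = 184
o(L) - V(147) = 184 - 2*147*(-5 + 147) = 184 - 2*147*142 = 184 - 1*41748 = 184 - 41748 = -41564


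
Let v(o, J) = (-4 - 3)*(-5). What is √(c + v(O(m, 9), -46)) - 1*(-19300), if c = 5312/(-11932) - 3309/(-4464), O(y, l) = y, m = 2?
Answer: 19300 + 5*√1738516350507/1109676 ≈ 19306.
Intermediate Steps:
v(o, J) = 35 (v(o, J) = -7*(-5) = 35)
c = 1314185/4438704 (c = 5312*(-1/11932) - 3309*(-1/4464) = -1328/2983 + 1103/1488 = 1314185/4438704 ≈ 0.29607)
√(c + v(O(m, 9), -46)) - 1*(-19300) = √(1314185/4438704 + 35) - 1*(-19300) = √(156668825/4438704) + 19300 = 5*√1738516350507/1109676 + 19300 = 19300 + 5*√1738516350507/1109676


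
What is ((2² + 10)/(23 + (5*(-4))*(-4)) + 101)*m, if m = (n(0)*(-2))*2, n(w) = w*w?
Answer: 0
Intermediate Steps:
n(w) = w²
m = 0 (m = (0²*(-2))*2 = (0*(-2))*2 = 0*2 = 0)
((2² + 10)/(23 + (5*(-4))*(-4)) + 101)*m = ((2² + 10)/(23 + (5*(-4))*(-4)) + 101)*0 = ((4 + 10)/(23 - 20*(-4)) + 101)*0 = (14/(23 + 80) + 101)*0 = (14/103 + 101)*0 = (10417/103)*0 = 0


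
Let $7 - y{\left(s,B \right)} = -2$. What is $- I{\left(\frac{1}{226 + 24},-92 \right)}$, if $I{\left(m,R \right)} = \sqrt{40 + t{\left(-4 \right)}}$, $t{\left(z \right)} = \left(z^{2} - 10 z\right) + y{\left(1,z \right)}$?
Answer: $- \sqrt{105} \approx -10.247$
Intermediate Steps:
$y{\left(s,B \right)} = 9$ ($y{\left(s,B \right)} = 7 - -2 = 7 + 2 = 9$)
$t{\left(z \right)} = 9 + z^{2} - 10 z$ ($t{\left(z \right)} = \left(z^{2} - 10 z\right) + 9 = 9 + z^{2} - 10 z$)
$I{\left(m,R \right)} = \sqrt{105}$ ($I{\left(m,R \right)} = \sqrt{40 + \left(9 + \left(-4\right)^{2} - -40\right)} = \sqrt{40 + \left(9 + 16 + 40\right)} = \sqrt{40 + 65} = \sqrt{105}$)
$- I{\left(\frac{1}{226 + 24},-92 \right)} = - \sqrt{105}$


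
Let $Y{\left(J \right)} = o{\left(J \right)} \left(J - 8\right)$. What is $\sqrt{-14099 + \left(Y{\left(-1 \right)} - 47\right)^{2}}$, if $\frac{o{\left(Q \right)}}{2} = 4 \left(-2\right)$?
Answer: $i \sqrt{4690} \approx 68.484 i$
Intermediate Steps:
$o{\left(Q \right)} = -16$ ($o{\left(Q \right)} = 2 \cdot 4 \left(-2\right) = 2 \left(-8\right) = -16$)
$Y{\left(J \right)} = 128 - 16 J$ ($Y{\left(J \right)} = - 16 \left(J - 8\right) = - 16 \left(-8 + J\right) = 128 - 16 J$)
$\sqrt{-14099 + \left(Y{\left(-1 \right)} - 47\right)^{2}} = \sqrt{-14099 + \left(\left(128 - -16\right) - 47\right)^{2}} = \sqrt{-14099 + \left(\left(128 + 16\right) - 47\right)^{2}} = \sqrt{-14099 + \left(144 - 47\right)^{2}} = \sqrt{-14099 + 97^{2}} = \sqrt{-14099 + 9409} = \sqrt{-4690} = i \sqrt{4690}$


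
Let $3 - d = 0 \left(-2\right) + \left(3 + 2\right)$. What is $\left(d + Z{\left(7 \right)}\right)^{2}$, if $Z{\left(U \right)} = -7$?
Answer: $81$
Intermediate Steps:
$d = -2$ ($d = 3 - \left(0 \left(-2\right) + \left(3 + 2\right)\right) = 3 - \left(0 + 5\right) = 3 - 5 = -2$)
$\left(d + Z{\left(7 \right)}\right)^{2} = \left(-2 - 7\right)^{2} = \left(-9\right)^{2} = 81$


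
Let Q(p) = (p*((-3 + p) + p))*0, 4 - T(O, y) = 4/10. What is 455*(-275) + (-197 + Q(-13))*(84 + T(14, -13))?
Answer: -711911/5 ≈ -1.4238e+5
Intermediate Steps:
T(O, y) = 18/5 (T(O, y) = 4 - 4/10 = 4 - 1*⅖ = 4 - ⅖ = 18/5)
Q(p) = 0 (Q(p) = (p*(-3 + 2*p))*0 = 0)
455*(-275) + (-197 + Q(-13))*(84 + T(14, -13)) = 455*(-275) + (-197 + 0)*(84 + 18/5) = -125125 - 197*438/5 = -125125 - 86286/5 = -711911/5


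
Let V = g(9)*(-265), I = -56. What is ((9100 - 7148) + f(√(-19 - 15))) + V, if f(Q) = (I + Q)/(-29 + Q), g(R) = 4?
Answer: 782158/875 + 27*I*√34/875 ≈ 893.89 + 0.17993*I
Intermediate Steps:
V = -1060 (V = 4*(-265) = -1060)
f(Q) = (-56 + Q)/(-29 + Q)
((9100 - 7148) + f(√(-19 - 15))) + V = ((9100 - 7148) + (-56 + √(-19 - 15))/(-29 + √(-19 - 15))) - 1060 = (1952 + (-56 + √(-34))/(-29 + √(-34))) - 1060 = (1952 + (-56 + I*√34)/(-29 + I*√34)) - 1060 = 892 + (-56 + I*√34)/(-29 + I*√34)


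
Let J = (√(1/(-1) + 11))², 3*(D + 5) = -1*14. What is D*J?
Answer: -290/3 ≈ -96.667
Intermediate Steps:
D = -29/3 (D = -5 + (-1*14)/3 = -5 + (⅓)*(-14) = -5 - 14/3 = -29/3 ≈ -9.6667)
J = 10 (J = (√(1*(-1) + 11))² = (√(-1 + 11))² = (√10)² = 10)
D*J = -29/3*10 = -290/3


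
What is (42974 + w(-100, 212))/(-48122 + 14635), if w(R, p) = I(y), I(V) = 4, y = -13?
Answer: -42978/33487 ≈ -1.2834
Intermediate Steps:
w(R, p) = 4
(42974 + w(-100, 212))/(-48122 + 14635) = (42974 + 4)/(-48122 + 14635) = 42978/(-33487) = 42978*(-1/33487) = -42978/33487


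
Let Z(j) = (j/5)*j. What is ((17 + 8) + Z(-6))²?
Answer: 25921/25 ≈ 1036.8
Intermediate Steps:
Z(j) = j²/5 (Z(j) = (j*(⅕))*j = (j/5)*j = j²/5)
((17 + 8) + Z(-6))² = ((17 + 8) + (⅕)*(-6)²)² = (25 + (⅕)*36)² = (25 + 36/5)² = (161/5)² = 25921/25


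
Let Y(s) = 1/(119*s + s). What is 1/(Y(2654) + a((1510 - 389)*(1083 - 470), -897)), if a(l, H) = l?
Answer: 318480/218850857041 ≈ 1.4552e-6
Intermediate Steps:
Y(s) = 1/(120*s)
1/(Y(2654) + a((1510 - 389)*(1083 - 470), -897)) = 1/((1/120)/2654 + (1510 - 389)*(1083 - 470)) = 1/((1/120)*(1/2654) + 1121*613) = 1/(1/318480 + 687173) = 1/(218850857041/318480) = 318480/218850857041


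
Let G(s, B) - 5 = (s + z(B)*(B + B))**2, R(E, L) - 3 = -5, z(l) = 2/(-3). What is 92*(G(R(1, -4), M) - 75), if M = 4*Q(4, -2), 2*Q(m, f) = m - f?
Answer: 23368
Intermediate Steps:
z(l) = -2/3 (z(l) = 2*(-1/3) = -2/3)
Q(m, f) = m/2 - f/2 (Q(m, f) = (m - f)/2 = m/2 - f/2)
R(E, L) = -2 (R(E, L) = 3 - 5 = -2)
M = 12 (M = 4*((1/2)*4 - 1/2*(-2)) = 4*(2 + 1) = 4*3 = 12)
G(s, B) = 5 + (s - 4*B/3)**2 (G(s, B) = 5 + (s - 2*(B + B)/3)**2 = 5 + (s - 4*B/3)**2)
92*(G(R(1, -4), M) - 75) = 92*((5 + (-4*12 + 3*(-2))**2/9) - 75) = 92*((5 + (-48 - 6)**2/9) - 75) = 92*((5 + (1/9)*(-54)**2) - 75) = 92*((5 + (1/9)*2916) - 75) = 92*((5 + 324) - 75) = 92*(329 - 75) = 92*254 = 23368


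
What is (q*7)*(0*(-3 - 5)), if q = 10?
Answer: 0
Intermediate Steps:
(q*7)*(0*(-3 - 5)) = (10*7)*(0*(-3 - 5)) = 70*(0*(-8)) = 70*0 = 0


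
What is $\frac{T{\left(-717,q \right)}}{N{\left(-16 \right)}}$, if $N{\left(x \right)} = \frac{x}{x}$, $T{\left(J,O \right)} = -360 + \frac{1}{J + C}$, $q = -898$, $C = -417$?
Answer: $- \frac{408241}{1134} \approx -360.0$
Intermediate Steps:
$T{\left(J,O \right)} = -360 + \frac{1}{-417 + J}$ ($T{\left(J,O \right)} = -360 + \frac{1}{J - 417} = -360 + \frac{1}{-417 + J}$)
$N{\left(x \right)} = 1$
$\frac{T{\left(-717,q \right)}}{N{\left(-16 \right)}} = \frac{\frac{1}{-417 - 717} \left(150121 - -258120\right)}{1} = \frac{150121 + 258120}{-1134} \cdot 1 = \left(- \frac{1}{1134}\right) 408241 \cdot 1 = \left(- \frac{408241}{1134}\right) 1 = - \frac{408241}{1134}$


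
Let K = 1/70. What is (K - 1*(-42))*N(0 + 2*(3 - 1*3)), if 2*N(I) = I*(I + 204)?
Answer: 0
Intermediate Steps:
K = 1/70 ≈ 0.014286
N(I) = I*(204 + I)/2 (N(I) = (I*(I + 204))/2 = (I*(204 + I))/2 = I*(204 + I)/2)
(K - 1*(-42))*N(0 + 2*(3 - 1*3)) = (1/70 - 1*(-42))*((0 + 2*(3 - 1*3))*(204 + (0 + 2*(3 - 1*3)))/2) = (1/70 + 42)*((0 + 2*(3 - 3))*(204 + (0 + 2*(3 - 3)))/2) = 2941*((0 + 2*0)*(204 + (0 + 2*0))/2)/70 = 2941*((0 + 0)*(204 + (0 + 0))/2)/70 = 2941*((1/2)*0*(204 + 0))/70 = 2941*((1/2)*0*204)/70 = (2941/70)*0 = 0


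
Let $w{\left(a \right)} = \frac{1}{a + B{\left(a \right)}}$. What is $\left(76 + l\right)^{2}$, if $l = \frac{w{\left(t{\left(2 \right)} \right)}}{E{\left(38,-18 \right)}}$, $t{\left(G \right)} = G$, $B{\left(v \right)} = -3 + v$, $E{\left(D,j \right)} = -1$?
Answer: $5625$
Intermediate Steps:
$w{\left(a \right)} = \frac{1}{-3 + 2 a}$ ($w{\left(a \right)} = \frac{1}{a + \left(-3 + a\right)} = \frac{1}{-3 + 2 a}$)
$l = -1$ ($l = \frac{1}{\left(-3 + 2 \cdot 2\right) \left(-1\right)} = \frac{1}{-3 + 4} \left(-1\right) = 1^{-1} \left(-1\right) = 1 \left(-1\right) = -1$)
$\left(76 + l\right)^{2} = \left(76 - 1\right)^{2} = 75^{2} = 5625$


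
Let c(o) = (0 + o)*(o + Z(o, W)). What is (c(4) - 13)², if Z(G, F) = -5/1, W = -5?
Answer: 289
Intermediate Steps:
Z(G, F) = -5 (Z(G, F) = -5*1 = -5)
c(o) = o*(-5 + o) (c(o) = (0 + o)*(o - 5) = o*(-5 + o))
(c(4) - 13)² = (4*(-5 + 4) - 13)² = (4*(-1) - 13)² = (-4 - 13)² = (-17)² = 289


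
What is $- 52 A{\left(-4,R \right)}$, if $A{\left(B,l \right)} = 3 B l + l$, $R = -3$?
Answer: $-1716$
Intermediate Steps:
$A{\left(B,l \right)} = l + 3 B l$ ($A{\left(B,l \right)} = 3 B l + l = l + 3 B l$)
$- 52 A{\left(-4,R \right)} = - 52 \left(- 3 \left(1 + 3 \left(-4\right)\right)\right) = - 52 \left(- 3 \left(1 - 12\right)\right) = - 52 \left(\left(-3\right) \left(-11\right)\right) = \left(-52\right) 33 = -1716$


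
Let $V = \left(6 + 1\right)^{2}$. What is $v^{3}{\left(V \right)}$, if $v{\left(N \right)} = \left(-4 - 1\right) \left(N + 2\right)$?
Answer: $-16581375$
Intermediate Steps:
$V = 49$ ($V = 7^{2} = 49$)
$v{\left(N \right)} = -10 - 5 N$ ($v{\left(N \right)} = - 5 \left(2 + N\right) = -10 - 5 N$)
$v^{3}{\left(V \right)} = \left(-10 - 245\right)^{3} = \left(-255\right)^{3} = -16581375$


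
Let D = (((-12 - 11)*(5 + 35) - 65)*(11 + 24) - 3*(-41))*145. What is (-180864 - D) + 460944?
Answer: 5261120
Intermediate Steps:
D = -4981040 (D = ((-23*40 - 65)*35 + 123)*145 = ((-920 - 65)*35 + 123)*145 = (-985*35 + 123)*145 = (-34475 + 123)*145 = -34352*145 = -4981040)
(-180864 - D) + 460944 = (-180864 - 1*(-4981040)) + 460944 = (-180864 + 4981040) + 460944 = 4800176 + 460944 = 5261120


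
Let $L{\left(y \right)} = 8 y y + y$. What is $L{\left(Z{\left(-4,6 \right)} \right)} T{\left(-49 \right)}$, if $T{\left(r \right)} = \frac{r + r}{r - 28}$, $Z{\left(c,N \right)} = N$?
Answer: $\frac{4116}{11} \approx 374.18$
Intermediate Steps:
$T{\left(r \right)} = \frac{2 r}{-28 + r}$
$L{\left(y \right)} = y + 8 y^{2}$ ($L{\left(y \right)} = 8 y^{2} + y = y + 8 y^{2}$)
$L{\left(Z{\left(-4,6 \right)} \right)} T{\left(-49 \right)} = 6 \left(1 + 8 \cdot 6\right) 2 \left(-49\right) \frac{1}{-28 - 49} = 6 \left(1 + 48\right) 2 \left(-49\right) \frac{1}{-77} = 6 \cdot 49 \cdot 2 \left(-49\right) \left(- \frac{1}{77}\right) = 294 \cdot \frac{14}{11} = \frac{4116}{11}$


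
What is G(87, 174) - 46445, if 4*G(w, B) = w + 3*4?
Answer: -185681/4 ≈ -46420.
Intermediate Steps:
G(w, B) = 3 + w/4 (G(w, B) = (w + 3*4)/4 = (w + 12)/4 = (12 + w)/4 = 3 + w/4)
G(87, 174) - 46445 = (3 + (¼)*87) - 46445 = (3 + 87/4) - 46445 = 99/4 - 46445 = -185681/4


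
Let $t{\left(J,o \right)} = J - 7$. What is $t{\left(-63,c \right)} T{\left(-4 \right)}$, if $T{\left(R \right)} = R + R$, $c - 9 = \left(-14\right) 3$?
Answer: $560$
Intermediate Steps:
$c = -33$ ($c = 9 - 42 = -33$)
$t{\left(J,o \right)} = -7 + J$
$T{\left(R \right)} = 2 R$
$t{\left(-63,c \right)} T{\left(-4 \right)} = \left(-7 - 63\right) 2 \left(-4\right) = \left(-70\right) \left(-8\right) = 560$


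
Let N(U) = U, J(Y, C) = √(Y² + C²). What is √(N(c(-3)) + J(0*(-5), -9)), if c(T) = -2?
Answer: √7 ≈ 2.6458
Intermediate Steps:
J(Y, C) = √(C² + Y²)
√(N(c(-3)) + J(0*(-5), -9)) = √(-2 + √((-9)² + (0*(-5))²)) = √(-2 + √(81 + 0²)) = √(-2 + √(81 + 0)) = √(-2 + √81) = √(-2 + 9) = √7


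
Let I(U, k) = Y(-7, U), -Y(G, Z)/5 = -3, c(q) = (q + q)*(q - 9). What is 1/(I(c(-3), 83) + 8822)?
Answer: 1/8837 ≈ 0.00011316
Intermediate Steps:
c(q) = 2*q*(-9 + q) (c(q) = (2*q)*(-9 + q) = 2*q*(-9 + q))
Y(G, Z) = 15 (Y(G, Z) = -5*(-3) = 15)
I(U, k) = 15
1/(I(c(-3), 83) + 8822) = 1/(15 + 8822) = 1/8837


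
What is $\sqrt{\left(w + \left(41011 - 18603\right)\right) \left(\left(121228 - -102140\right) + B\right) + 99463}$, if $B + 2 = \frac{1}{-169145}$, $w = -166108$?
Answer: $\frac{i \sqrt{36732527249165623157}}{33829} \approx 1.7916 \cdot 10^{5} i$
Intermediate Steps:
$B = - \frac{338291}{169145}$ ($B = -2 + \frac{1}{-169145} = -2 - \frac{1}{169145} = - \frac{338291}{169145} \approx -2.0$)
$\sqrt{\left(w + \left(41011 - 18603\right)\right) \left(\left(121228 - -102140\right) + B\right) + 99463} = \sqrt{\left(-166108 + \left(41011 - 18603\right)\right) \left(\left(121228 - -102140\right) - \frac{338291}{169145}\right) + 99463} = \sqrt{\left(-166108 + \left(41011 - 18603\right)\right) \left(\left(121228 + 102140\right) - \frac{338291}{169145}\right) + 99463} = \sqrt{\left(-166108 + 22408\right) \left(223368 - \frac{338291}{169145}\right) + 99463} = \sqrt{\left(-143700\right) \frac{37781242069}{169145} + 99463} = \sqrt{- \frac{1085832897063060}{33829} + 99463} = \sqrt{- \frac{1085829532329233}{33829}} = \frac{i \sqrt{36732527249165623157}}{33829}$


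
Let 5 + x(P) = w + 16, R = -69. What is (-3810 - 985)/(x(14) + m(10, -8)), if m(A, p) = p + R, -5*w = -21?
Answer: 23975/309 ≈ 77.589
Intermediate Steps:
w = 21/5 (w = -⅕*(-21) = 21/5 ≈ 4.2000)
x(P) = 76/5 (x(P) = -5 + (21/5 + 16) = -5 + 101/5 = 76/5)
m(A, p) = -69 + p (m(A, p) = p - 69 = -69 + p)
(-3810 - 985)/(x(14) + m(10, -8)) = (-3810 - 985)/(76/5 + (-69 - 8)) = -4795/(76/5 - 77) = -4795/(-309/5) = -4795*(-5/309) = 23975/309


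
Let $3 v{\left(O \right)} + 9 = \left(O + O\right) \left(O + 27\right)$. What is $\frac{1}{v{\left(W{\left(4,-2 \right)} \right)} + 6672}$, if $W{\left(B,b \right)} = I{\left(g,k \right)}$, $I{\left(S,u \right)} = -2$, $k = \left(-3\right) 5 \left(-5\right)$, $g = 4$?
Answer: $\frac{3}{19907} \approx 0.0001507$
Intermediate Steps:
$k = 75$ ($k = \left(-15\right) \left(-5\right) = 75$)
$W{\left(B,b \right)} = -2$
$v{\left(O \right)} = -3 + \frac{2 O \left(27 + O\right)}{3}$ ($v{\left(O \right)} = -3 + \frac{\left(O + O\right) \left(O + 27\right)}{3} = -3 + \frac{2 O \left(27 + O\right)}{3}$)
$\frac{1}{v{\left(W{\left(4,-2 \right)} \right)} + 6672} = \frac{1}{\left(-3 + 18 \left(-2\right) + \frac{2 \left(-2\right)^{2}}{3}\right) + 6672} = \frac{1}{\left(-3 - 36 + \frac{2}{3} \cdot 4\right) + 6672} = \frac{1}{\left(-3 - 36 + \frac{8}{3}\right) + 6672} = \frac{1}{- \frac{109}{3} + 6672} = \frac{1}{\frac{19907}{3}} = \frac{3}{19907}$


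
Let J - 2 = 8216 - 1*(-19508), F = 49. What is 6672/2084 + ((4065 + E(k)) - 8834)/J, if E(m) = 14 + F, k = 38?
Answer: 21897571/7222623 ≈ 3.0318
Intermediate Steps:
E(m) = 63 (E(m) = 14 + 49 = 63)
J = 27726 (J = 2 + (8216 - 1*(-19508)) = 2 + (8216 + 19508) = 2 + 27724 = 27726)
6672/2084 + ((4065 + E(k)) - 8834)/J = 6672/2084 + ((4065 + 63) - 8834)/27726 = 6672*(1/2084) + (4128 - 8834)*(1/27726) = 1668/521 - 4706*1/27726 = 1668/521 - 2353/13863 = 21897571/7222623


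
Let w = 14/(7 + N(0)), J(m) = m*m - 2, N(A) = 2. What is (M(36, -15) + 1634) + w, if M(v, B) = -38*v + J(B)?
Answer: 4415/9 ≈ 490.56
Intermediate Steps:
J(m) = -2 + m**2 (J(m) = m**2 - 2 = -2 + m**2)
M(v, B) = -2 + B**2 - 38*v (M(v, B) = -38*v + (-2 + B**2) = -2 + B**2 - 38*v)
w = 14/9 (w = 14/(7 + 2) = 14/9 ≈ 1.5556)
(M(36, -15) + 1634) + w = ((-2 + (-15)**2 - 38*36) + 1634) + 14/9 = ((-2 + 225 - 1368) + 1634) + 14/9 = (-1145 + 1634) + 14/9 = 489 + 14/9 = 4415/9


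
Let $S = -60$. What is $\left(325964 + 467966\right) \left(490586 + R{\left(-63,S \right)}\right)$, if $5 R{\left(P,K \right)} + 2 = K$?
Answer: $389481098248$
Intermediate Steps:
$R{\left(P,K \right)} = - \frac{2}{5} + \frac{K}{5}$
$\left(325964 + 467966\right) \left(490586 + R{\left(-63,S \right)}\right) = \left(325964 + 467966\right) \left(490586 + \left(- \frac{2}{5} + \frac{1}{5} \left(-60\right)\right)\right) = 793930 \left(490586 - \frac{62}{5}\right) = 793930 \cdot \frac{2452868}{5} = 389481098248$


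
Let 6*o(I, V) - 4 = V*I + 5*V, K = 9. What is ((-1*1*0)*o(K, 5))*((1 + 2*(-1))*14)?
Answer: 0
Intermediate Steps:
o(I, V) = ⅔ + 5*V/6 + I*V/6 (o(I, V) = ⅔ + (V*I + 5*V)/6 = ⅔ + (I*V + 5*V)/6 = ⅔ + (5*V + I*V)/6 = ⅔ + (5*V/6 + I*V/6) = ⅔ + 5*V/6 + I*V/6)
((-1*1*0)*o(K, 5))*((1 + 2*(-1))*14) = ((-1*1*0)*(⅔ + (⅚)*5 + (⅙)*9*5))*((1 + 2*(-1))*14) = ((-1*0)*(⅔ + 25/6 + 15/2))*((1 - 2)*14) = (0*(37/3))*(-1*14) = 0*(-14) = 0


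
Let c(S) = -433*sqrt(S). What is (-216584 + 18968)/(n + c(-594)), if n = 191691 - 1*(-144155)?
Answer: -33184271568/56451952091 - 128351592*I*sqrt(66)/56451952091 ≈ -0.58783 - 0.018471*I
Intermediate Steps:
n = 335846 (n = 191691 + 144155 = 335846)
(-216584 + 18968)/(n + c(-594)) = (-216584 + 18968)/(335846 - 1299*I*sqrt(66)) = -197616/(335846 - 1299*I*sqrt(66))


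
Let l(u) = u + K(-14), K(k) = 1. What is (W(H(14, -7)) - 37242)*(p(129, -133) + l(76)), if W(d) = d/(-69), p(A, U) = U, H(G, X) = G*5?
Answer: 143907008/69 ≈ 2.0856e+6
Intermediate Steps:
H(G, X) = 5*G
l(u) = 1 + u (l(u) = u + 1 = 1 + u)
W(d) = -d/69 (W(d) = d*(-1/69) = -d/69)
(W(H(14, -7)) - 37242)*(p(129, -133) + l(76)) = (-5*14/69 - 37242)*(-133 + (1 + 76)) = (-1/69*70 - 37242)*(-133 + 77) = (-70/69 - 37242)*(-56) = -2569768/69*(-56) = 143907008/69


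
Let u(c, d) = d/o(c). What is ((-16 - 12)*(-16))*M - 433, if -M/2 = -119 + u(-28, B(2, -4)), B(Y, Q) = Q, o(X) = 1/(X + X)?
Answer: -94513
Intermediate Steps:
o(X) = 1/(2*X)
u(c, d) = 2*c*d (u(c, d) = d/((1/(2*c))) = d*(2*c) = 2*c*d)
M = -210 (M = -2*(-119 + 2*(-28)*(-4)) = -2*(-119 + 224) = -2*105 = -210)
((-16 - 12)*(-16))*M - 433 = ((-16 - 12)*(-16))*(-210) - 433 = -28*(-16)*(-210) - 433 = 448*(-210) - 433 = -94080 - 433 = -94513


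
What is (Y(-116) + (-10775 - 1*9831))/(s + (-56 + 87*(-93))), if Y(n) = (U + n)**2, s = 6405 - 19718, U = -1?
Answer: 6917/21460 ≈ 0.32232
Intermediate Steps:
s = -13313
Y(n) = (-1 + n)**2
(Y(-116) + (-10775 - 1*9831))/(s + (-56 + 87*(-93))) = ((-1 - 116)**2 + (-10775 - 1*9831))/(-13313 + (-56 + 87*(-93))) = ((-117)**2 + (-10775 - 9831))/(-13313 + (-56 - 8091)) = (13689 - 20606)/(-13313 - 8147) = -6917/(-21460) = -6917*(-1/21460) = 6917/21460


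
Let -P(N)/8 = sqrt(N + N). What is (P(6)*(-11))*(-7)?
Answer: -1232*sqrt(3) ≈ -2133.9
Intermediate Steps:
P(N) = -8*sqrt(2)*sqrt(N) (P(N) = -8*sqrt(N + N) = -8*sqrt(2)*sqrt(N))
(P(6)*(-11))*(-7) = (-8*sqrt(2)*sqrt(6)*(-11))*(-7) = (-16*sqrt(3)*(-11))*(-7) = (176*sqrt(3))*(-7) = -1232*sqrt(3)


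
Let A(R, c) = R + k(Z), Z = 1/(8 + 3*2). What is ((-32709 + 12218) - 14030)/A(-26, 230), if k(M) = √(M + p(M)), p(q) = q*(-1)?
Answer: 34521/26 ≈ 1327.7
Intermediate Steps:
p(q) = -q
Z = 1/14 (Z = 1/(8 + 6) = 1/14 ≈ 0.071429)
k(M) = 0 (k(M) = √(M - M) = √0 = 0)
A(R, c) = R (A(R, c) = R + 0 = R)
((-32709 + 12218) - 14030)/A(-26, 230) = ((-32709 + 12218) - 14030)/(-26) = (-20491 - 14030)*(-1/26) = -34521*(-1/26) = 34521/26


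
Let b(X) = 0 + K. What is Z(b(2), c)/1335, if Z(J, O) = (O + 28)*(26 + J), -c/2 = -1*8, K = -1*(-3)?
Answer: 1276/1335 ≈ 0.95580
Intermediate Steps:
K = 3
b(X) = 3 (b(X) = 0 + 3 = 3)
c = 16 (c = -(-2)*8 = -2*(-8) = 16)
Z(J, O) = (26 + J)*(28 + O) (Z(J, O) = (28 + O)*(26 + J) = (26 + J)*(28 + O))
Z(b(2), c)/1335 = (728 + 26*16 + 28*3 + 3*16)/1335 = (728 + 416 + 84 + 48)*(1/1335) = 1276*(1/1335) = 1276/1335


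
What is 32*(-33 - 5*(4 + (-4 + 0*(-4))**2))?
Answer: -4256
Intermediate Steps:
32*(-33 - 5*(4 + (-4 + 0*(-4))**2)) = 32*(-33 - 5*(4 + (-4 + 0)**2)) = 32*(-33 - 5*(4 + (-4)**2)) = 32*(-33 - 5*(4 + 16)) = 32*(-33 - 5*20) = 32*(-33 - 100) = 32*(-133) = -4256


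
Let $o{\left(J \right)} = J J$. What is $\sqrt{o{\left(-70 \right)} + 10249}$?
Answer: $\sqrt{15149} \approx 123.08$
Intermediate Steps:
$o{\left(J \right)} = J^{2}$
$\sqrt{o{\left(-70 \right)} + 10249} = \sqrt{\left(-70\right)^{2} + 10249} = \sqrt{4900 + 10249} = \sqrt{15149}$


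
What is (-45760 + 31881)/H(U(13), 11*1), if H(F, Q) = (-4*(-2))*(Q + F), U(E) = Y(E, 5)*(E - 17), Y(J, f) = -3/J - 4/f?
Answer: -902135/7864 ≈ -114.72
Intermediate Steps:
Y(J, f) = -4/f - 3/J
U(E) = (-17 + E)*(-⅘ - 3/E) (U(E) = (-4/5 - 3/E)*(E - 17) = (-4*⅕ - 3/E)*(-17 + E) = (-⅘ - 3/E)*(-17 + E) = (-17 + E)*(-⅘ - 3/E))
H(F, Q) = 8*F + 8*Q (H(F, Q) = 8*(F + Q) = 8*F + 8*Q)
(-45760 + 31881)/H(U(13), 11*1) = (-45760 + 31881)/(8*(53/5 + 51/13 - ⅘*13) + 8*(11*1)) = -13879/(8*(53/5 + 51*(1/13) - 52/5) + 8*11) = -13879/(8*(53/5 + 51/13 - 52/5) + 88) = -13879/(8*(268/65) + 88) = -13879/(2144/65 + 88) = -13879/7864/65 = -13879*65/7864 = -902135/7864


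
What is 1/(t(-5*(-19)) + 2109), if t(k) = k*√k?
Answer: 111/188974 - 5*√95/188974 ≈ 0.00032950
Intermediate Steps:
t(k) = k^(3/2)
1/(t(-5*(-19)) + 2109) = 1/((-5*(-19))^(3/2) + 2109) = 1/(95^(3/2) + 2109) = 1/(95*√95 + 2109) = 1/(2109 + 95*√95)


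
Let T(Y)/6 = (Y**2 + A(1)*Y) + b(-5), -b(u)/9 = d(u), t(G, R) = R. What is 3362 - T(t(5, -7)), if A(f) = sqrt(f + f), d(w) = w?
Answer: 2798 + 42*sqrt(2) ≈ 2857.4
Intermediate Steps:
A(f) = sqrt(2)*sqrt(f) (A(f) = sqrt(2*f) = sqrt(2)*sqrt(f))
b(u) = -9*u
T(Y) = 270 + 6*Y**2 + 6*Y*sqrt(2) (T(Y) = 6*((Y**2 + (sqrt(2)*sqrt(1))*Y) - 9*(-5)) = 6*((Y**2 + (sqrt(2)*1)*Y) + 45) = 6*((Y**2 + sqrt(2)*Y) + 45) = 6*((Y**2 + Y*sqrt(2)) + 45) = 6*(45 + Y**2 + Y*sqrt(2)) = 270 + 6*Y**2 + 6*Y*sqrt(2))
3362 - T(t(5, -7)) = 3362 - (270 + 6*(-7)**2 + 6*(-7)*sqrt(2)) = 3362 - (270 + 6*49 - 42*sqrt(2)) = 3362 - (270 + 294 - 42*sqrt(2)) = 3362 - (564 - 42*sqrt(2)) = 3362 + (-564 + 42*sqrt(2)) = 2798 + 42*sqrt(2)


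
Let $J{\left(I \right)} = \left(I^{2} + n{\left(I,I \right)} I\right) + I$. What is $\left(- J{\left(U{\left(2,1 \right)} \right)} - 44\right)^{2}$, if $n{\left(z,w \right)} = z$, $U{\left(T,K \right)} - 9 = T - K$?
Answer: $64516$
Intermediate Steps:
$U{\left(T,K \right)} = 9 + T - K$ ($U{\left(T,K \right)} = 9 - \left(K - T\right) = 9 + T - K$)
$J{\left(I \right)} = I + 2 I^{2}$ ($J{\left(I \right)} = \left(I^{2} + I I\right) + I = \left(I^{2} + I^{2}\right) + I = 2 I^{2} + I = I + 2 I^{2}$)
$\left(- J{\left(U{\left(2,1 \right)} \right)} - 44\right)^{2} = \left(- \left(9 + 2 - 1\right) \left(1 + 2 \left(9 + 2 - 1\right)\right) - 44\right)^{2} = \left(- 10 \left(1 + 2 \cdot 10\right) - 44\right)^{2} = \left(- 10 \left(1 + 20\right) - 44\right)^{2} = \left(- 10 \cdot 21 - 44\right)^{2} = \left(\left(-1\right) 210 - 44\right)^{2} = \left(-210 - 44\right)^{2} = \left(-254\right)^{2} = 64516$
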